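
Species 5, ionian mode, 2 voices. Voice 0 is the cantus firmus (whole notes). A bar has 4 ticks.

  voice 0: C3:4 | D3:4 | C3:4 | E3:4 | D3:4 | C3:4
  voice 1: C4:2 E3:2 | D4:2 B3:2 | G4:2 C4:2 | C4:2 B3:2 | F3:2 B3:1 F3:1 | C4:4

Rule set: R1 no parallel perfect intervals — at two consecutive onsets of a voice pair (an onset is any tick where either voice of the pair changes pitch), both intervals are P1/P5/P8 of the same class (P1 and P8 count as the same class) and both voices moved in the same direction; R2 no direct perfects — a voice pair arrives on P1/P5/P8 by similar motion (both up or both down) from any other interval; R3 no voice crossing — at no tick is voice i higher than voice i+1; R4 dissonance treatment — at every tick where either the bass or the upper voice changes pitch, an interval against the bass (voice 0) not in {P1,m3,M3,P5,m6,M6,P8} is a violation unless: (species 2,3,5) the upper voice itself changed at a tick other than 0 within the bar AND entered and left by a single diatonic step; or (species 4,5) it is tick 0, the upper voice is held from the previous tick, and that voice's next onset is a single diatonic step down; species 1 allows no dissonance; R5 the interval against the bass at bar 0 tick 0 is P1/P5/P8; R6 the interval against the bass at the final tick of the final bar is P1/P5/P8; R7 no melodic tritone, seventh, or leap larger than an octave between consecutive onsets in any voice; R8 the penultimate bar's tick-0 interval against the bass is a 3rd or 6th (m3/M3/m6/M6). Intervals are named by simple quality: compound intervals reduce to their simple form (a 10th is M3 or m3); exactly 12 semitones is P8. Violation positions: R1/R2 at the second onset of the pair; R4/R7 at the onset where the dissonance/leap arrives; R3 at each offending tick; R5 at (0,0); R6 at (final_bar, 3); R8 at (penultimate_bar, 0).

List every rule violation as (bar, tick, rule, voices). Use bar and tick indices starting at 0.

(1, 0, R2, (0, 1))
(1, 0, R7, (1,))
(4, 0, R7, (1,))
(4, 2, R7, (1,))
(4, 3, R7, (1,))

bar 0: v0=C3 v1=C4 downbeat P8
bar 1: v0=D3 v1=D4 downbeat P8
bar 2: v0=C3 v1=G4 downbeat P5
bar 3: v0=E3 v1=C4 downbeat m6
bar 4: v0=D3 v1=F3 downbeat m3
bar 5: v0=C3 v1=C4 downbeat P8
  -> R2 @ bar 1 tick 0 v(0, 1): C3/E3 M3 -> D3/D4 P8 similar
  -> R7 @ bar 1 tick 0 v(1,): E3->D4 leap 10st
  -> R7 @ bar 4 tick 0 v(1,): B3->F3 leap 6st
  -> R7 @ bar 4 tick 2 v(1,): F3->B3 leap 6st
  -> R7 @ bar 4 tick 3 v(1,): B3->F3 leap 6st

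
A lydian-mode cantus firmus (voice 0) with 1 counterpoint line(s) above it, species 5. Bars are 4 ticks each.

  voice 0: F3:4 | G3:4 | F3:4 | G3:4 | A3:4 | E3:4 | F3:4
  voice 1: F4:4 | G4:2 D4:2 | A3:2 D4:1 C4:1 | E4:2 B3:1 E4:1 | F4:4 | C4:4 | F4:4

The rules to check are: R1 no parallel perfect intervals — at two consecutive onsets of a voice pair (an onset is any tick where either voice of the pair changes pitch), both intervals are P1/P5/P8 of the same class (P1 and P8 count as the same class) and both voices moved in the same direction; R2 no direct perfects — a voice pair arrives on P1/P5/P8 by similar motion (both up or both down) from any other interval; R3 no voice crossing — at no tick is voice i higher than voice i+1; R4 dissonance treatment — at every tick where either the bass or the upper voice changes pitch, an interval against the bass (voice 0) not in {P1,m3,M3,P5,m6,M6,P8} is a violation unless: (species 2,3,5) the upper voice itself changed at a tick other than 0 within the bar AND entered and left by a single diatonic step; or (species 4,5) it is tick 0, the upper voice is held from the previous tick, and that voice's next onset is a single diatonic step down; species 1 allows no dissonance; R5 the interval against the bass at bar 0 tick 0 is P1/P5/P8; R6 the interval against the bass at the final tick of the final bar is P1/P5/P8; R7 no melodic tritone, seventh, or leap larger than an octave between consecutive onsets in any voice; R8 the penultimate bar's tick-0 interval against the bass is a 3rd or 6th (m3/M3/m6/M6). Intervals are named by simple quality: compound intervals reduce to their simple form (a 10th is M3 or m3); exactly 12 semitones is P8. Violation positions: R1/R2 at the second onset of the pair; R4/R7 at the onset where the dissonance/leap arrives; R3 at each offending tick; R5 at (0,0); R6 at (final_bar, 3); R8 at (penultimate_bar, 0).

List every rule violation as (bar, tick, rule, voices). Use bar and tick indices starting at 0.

bar 0: v0=F3 v1=F4 downbeat P8
bar 1: v0=G3 v1=G4 downbeat P8
bar 2: v0=F3 v1=A3 downbeat M3
bar 3: v0=G3 v1=E4 downbeat M6
bar 4: v0=A3 v1=F4 downbeat m6
bar 5: v0=E3 v1=C4 downbeat m6
bar 6: v0=F3 v1=F4 downbeat P8
  -> R1 @ bar 1 tick 0 v(0, 1): F3/F4 P8 -> G3/G4 P8 similar
  -> R2 @ bar 6 tick 0 v(0, 1): E3/C4 m6 -> F3/F4 P8 similar

(1, 0, R1, (0, 1))
(6, 0, R2, (0, 1))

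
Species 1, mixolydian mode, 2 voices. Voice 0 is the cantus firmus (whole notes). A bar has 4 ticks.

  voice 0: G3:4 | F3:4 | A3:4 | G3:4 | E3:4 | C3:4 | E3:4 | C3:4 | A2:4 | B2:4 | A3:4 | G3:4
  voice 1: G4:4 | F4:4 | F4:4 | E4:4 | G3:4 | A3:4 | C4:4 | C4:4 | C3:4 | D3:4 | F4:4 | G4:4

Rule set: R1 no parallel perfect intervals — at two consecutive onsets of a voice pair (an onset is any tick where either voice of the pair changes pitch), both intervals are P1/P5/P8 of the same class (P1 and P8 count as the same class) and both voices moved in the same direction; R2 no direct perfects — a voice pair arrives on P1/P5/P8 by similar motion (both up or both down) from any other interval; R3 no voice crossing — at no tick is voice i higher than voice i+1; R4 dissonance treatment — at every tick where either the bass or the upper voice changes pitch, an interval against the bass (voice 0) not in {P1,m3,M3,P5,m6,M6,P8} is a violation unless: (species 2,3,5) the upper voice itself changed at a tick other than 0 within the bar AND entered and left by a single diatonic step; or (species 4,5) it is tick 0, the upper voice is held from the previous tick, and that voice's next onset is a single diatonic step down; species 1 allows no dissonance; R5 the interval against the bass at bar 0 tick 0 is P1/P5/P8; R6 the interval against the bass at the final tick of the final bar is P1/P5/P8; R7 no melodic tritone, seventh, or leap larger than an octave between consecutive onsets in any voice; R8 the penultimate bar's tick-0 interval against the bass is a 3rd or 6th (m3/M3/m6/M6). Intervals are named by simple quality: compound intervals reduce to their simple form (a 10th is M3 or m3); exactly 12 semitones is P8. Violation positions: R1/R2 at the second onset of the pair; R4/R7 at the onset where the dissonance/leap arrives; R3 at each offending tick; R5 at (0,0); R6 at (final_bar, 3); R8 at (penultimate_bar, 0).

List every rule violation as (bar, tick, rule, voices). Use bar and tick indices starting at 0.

bar 0: v0=G3 v1=G4 downbeat P8
bar 1: v0=F3 v1=F4 downbeat P8
bar 2: v0=A3 v1=F4 downbeat m6
bar 3: v0=G3 v1=E4 downbeat M6
bar 4: v0=E3 v1=G3 downbeat m3
bar 5: v0=C3 v1=A3 downbeat M6
bar 6: v0=E3 v1=C4 downbeat m6
bar 7: v0=C3 v1=C4 downbeat P8
bar 8: v0=A2 v1=C3 downbeat m3
bar 9: v0=B2 v1=D3 downbeat m3
bar 10: v0=A3 v1=F4 downbeat m6
bar 11: v0=G3 v1=G4 downbeat P8
  -> R1 @ bar 1 tick 0 v(0, 1): G3/G4 P8 -> F3/F4 P8 similar
  -> R7 @ bar 10 tick 0 v(0,): B2->A3 leap 10st
  -> R7 @ bar 10 tick 0 v(1,): D3->F4 leap 15st

(1, 0, R1, (0, 1))
(10, 0, R7, (0,))
(10, 0, R7, (1,))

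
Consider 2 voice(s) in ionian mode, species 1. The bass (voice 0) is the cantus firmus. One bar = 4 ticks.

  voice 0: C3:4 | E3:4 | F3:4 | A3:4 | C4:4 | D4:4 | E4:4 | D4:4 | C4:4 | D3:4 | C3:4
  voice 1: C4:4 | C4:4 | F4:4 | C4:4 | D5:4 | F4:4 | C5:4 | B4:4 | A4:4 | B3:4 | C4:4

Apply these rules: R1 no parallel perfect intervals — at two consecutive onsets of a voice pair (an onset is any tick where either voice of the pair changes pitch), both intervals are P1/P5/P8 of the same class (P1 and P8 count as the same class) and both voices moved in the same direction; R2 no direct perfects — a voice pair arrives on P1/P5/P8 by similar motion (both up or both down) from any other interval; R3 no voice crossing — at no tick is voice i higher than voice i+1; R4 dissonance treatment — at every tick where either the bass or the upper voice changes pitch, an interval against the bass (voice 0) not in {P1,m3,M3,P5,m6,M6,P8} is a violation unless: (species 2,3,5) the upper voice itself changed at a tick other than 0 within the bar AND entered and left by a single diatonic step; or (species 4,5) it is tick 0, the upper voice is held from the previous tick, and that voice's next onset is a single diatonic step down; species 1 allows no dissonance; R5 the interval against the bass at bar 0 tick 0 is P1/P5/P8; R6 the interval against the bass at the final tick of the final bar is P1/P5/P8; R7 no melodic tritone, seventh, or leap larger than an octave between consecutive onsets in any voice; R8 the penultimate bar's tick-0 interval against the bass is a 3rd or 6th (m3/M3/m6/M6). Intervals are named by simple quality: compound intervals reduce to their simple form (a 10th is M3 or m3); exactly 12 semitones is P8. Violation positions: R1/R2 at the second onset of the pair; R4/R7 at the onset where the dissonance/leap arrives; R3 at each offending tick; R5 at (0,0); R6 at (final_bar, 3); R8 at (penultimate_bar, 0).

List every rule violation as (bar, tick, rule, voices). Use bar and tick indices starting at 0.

(2, 0, R2, (0, 1))
(4, 0, R4, (0, 1))
(4, 0, R7, (1,))
(9, 0, R7, (0,))
(9, 0, R7, (1,))

bar 0: v0=C3 v1=C4 downbeat P8
bar 1: v0=E3 v1=C4 downbeat m6
bar 2: v0=F3 v1=F4 downbeat P8
bar 3: v0=A3 v1=C4 downbeat m3
bar 4: v0=C4 v1=D5 downbeat M2
bar 5: v0=D4 v1=F4 downbeat m3
bar 6: v0=E4 v1=C5 downbeat m6
bar 7: v0=D4 v1=B4 downbeat M6
bar 8: v0=C4 v1=A4 downbeat M6
bar 9: v0=D3 v1=B3 downbeat M6
bar 10: v0=C3 v1=C4 downbeat P8
  -> R2 @ bar 2 tick 0 v(0, 1): E3/C4 m6 -> F3/F4 P8 similar
  -> R4 @ bar 4 tick 0 v(0, 1): C4/D5 M2 untreated
  -> R7 @ bar 4 tick 0 v(1,): C4->D5 leap 14st
  -> R7 @ bar 9 tick 0 v(0,): C4->D3 leap 10st
  -> R7 @ bar 9 tick 0 v(1,): A4->B3 leap 10st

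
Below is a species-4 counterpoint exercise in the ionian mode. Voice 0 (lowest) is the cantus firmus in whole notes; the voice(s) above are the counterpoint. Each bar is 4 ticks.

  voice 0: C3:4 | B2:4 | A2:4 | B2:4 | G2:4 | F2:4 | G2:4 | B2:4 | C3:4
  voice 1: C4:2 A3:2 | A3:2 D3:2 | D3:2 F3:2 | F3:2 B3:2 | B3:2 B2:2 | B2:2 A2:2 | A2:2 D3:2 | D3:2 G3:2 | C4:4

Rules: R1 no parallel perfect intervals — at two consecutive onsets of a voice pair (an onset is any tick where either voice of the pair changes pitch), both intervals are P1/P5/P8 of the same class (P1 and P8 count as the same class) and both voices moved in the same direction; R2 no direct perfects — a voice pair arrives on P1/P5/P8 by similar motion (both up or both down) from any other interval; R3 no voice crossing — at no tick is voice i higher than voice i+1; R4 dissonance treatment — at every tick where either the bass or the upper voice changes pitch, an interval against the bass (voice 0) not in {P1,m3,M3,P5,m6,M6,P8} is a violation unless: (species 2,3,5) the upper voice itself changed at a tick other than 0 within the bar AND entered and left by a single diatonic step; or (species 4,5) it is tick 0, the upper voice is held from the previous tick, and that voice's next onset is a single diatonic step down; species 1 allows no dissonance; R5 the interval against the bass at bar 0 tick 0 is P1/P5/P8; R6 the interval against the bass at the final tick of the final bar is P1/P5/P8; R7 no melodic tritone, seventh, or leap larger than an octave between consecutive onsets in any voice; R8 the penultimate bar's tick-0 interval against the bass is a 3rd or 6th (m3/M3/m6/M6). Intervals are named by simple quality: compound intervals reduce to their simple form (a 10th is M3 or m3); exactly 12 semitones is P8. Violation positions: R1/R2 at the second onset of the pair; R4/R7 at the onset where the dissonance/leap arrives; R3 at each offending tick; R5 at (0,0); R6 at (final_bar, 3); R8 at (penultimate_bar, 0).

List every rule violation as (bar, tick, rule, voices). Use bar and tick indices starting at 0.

(1, 0, R4, (0, 1))
(2, 0, R4, (0, 1))
(3, 0, R4, (0, 1))
(3, 2, R7, (1,))
(6, 0, R4, (0, 1))
(8, 0, R2, (0, 1))

bar 0: v0=C3 v1=C4 downbeat P8
bar 1: v0=B2 v1=A3 downbeat m7
bar 2: v0=A2 v1=D3 downbeat P4
bar 3: v0=B2 v1=F3 downbeat TT
bar 4: v0=G2 v1=B3 downbeat M3
bar 5: v0=F2 v1=B2 downbeat TT
bar 6: v0=G2 v1=A2 downbeat M2
bar 7: v0=B2 v1=D3 downbeat m3
bar 8: v0=C3 v1=C4 downbeat P8
  -> R4 @ bar 1 tick 0 v(0, 1): B2/A3 m7 untreated
  -> R4 @ bar 2 tick 0 v(0, 1): A2/D3 P4 untreated
  -> R4 @ bar 3 tick 0 v(0, 1): B2/F3 TT untreated
  -> R7 @ bar 3 tick 2 v(1,): F3->B3 leap 6st
  -> R4 @ bar 6 tick 0 v(0, 1): G2/A2 M2 untreated
  -> R2 @ bar 8 tick 0 v(0, 1): B2/G3 m6 -> C3/C4 P8 similar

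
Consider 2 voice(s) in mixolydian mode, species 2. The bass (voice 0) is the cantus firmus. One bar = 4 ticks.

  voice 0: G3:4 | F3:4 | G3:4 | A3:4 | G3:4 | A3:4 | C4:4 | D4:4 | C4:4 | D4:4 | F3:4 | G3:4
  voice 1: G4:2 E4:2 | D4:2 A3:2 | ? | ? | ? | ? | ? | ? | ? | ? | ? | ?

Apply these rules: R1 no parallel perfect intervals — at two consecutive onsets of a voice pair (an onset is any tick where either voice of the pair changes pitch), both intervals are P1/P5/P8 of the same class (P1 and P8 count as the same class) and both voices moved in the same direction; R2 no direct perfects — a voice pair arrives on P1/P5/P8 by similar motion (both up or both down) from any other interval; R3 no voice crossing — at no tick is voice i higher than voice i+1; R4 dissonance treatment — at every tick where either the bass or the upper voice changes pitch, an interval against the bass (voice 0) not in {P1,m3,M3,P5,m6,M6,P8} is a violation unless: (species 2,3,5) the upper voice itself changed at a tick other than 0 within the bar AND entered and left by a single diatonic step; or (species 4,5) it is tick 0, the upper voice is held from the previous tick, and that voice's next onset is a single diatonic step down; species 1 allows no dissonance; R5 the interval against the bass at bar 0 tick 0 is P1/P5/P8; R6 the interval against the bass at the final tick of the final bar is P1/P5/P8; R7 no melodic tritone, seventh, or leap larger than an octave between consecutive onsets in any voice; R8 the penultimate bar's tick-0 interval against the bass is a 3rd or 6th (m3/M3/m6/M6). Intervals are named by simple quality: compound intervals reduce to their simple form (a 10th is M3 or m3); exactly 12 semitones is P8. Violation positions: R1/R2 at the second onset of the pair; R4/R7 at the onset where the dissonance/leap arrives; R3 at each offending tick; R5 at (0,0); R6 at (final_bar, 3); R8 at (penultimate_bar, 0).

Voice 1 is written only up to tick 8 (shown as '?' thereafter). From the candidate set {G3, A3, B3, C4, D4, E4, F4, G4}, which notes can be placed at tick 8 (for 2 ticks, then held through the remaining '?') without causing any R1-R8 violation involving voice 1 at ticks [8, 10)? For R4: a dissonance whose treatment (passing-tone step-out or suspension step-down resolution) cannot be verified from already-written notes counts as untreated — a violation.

{B3, E4, G3}

G3: legal
A3: violates R4
B3: legal
C4: violates R4
D4: violates R2
E4: legal
F4: violates R4
G4: violates R2,R7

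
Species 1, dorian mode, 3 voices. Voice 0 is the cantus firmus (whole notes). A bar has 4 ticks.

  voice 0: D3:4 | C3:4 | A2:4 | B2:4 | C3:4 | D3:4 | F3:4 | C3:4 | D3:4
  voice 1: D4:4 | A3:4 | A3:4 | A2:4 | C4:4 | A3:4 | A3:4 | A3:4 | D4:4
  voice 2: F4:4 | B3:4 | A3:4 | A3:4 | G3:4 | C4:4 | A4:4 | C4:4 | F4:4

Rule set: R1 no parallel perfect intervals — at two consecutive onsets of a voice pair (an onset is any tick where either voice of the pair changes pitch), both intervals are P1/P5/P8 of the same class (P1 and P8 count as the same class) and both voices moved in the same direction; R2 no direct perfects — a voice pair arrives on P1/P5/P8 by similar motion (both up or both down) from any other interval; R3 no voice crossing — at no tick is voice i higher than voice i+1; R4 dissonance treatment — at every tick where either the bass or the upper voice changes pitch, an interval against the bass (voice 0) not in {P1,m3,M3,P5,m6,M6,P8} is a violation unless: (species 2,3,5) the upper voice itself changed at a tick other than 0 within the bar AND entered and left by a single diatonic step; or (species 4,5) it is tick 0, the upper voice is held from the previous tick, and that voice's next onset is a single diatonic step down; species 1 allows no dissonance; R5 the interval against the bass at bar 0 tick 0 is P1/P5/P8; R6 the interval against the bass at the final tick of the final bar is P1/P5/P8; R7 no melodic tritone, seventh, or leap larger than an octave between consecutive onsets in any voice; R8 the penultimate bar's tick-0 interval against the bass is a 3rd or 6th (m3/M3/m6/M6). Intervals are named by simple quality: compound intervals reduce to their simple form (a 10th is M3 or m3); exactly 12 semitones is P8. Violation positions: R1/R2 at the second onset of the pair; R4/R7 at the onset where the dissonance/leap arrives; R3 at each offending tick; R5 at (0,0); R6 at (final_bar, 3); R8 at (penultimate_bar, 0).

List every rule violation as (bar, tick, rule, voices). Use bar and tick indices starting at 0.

(0, 0, R5, (0, 2))
(1, 0, R4, (0, 2))
(1, 0, R7, (2,))
(2, 0, R2, (0, 2))
(3, 0, R3, (0, 1))
(3, 0, R4, (0, 1))
(3, 0, R4, (0, 2))
(3, 1, R3, (0, 1))
(3, 2, R3, (0, 1))
(3, 3, R3, (0, 1))
(4, 0, R2, (0, 1))
(4, 0, R3, (1, 2))
(4, 0, R7, (1,))
(4, 1, R3, (1, 2))
(4, 2, R3, (1, 2))
(4, 3, R3, (1, 2))
(5, 0, R4, (0, 2))
(7, 0, R2, (0, 2))
(7, 0, R8, (0, 2))
(8, 0, R2, (0, 1))
(8, 3, R6, (0, 2))

bar 0: v0=D3 v1=D4 v2=F4 downbeat m3
bar 1: v0=C3 v1=A3 v2=B3 downbeat M7
bar 2: v0=A2 v1=A3 v2=A3 downbeat P8
bar 3: v0=B2 v1=A2 v2=A3 downbeat m7
bar 4: v0=C3 v1=C4 v2=G3 downbeat P5
bar 5: v0=D3 v1=A3 v2=C4 downbeat m7
bar 6: v0=F3 v1=A3 v2=A4 downbeat M3
bar 7: v0=C3 v1=A3 v2=C4 downbeat P8
bar 8: v0=D3 v1=D4 v2=F4 downbeat m3
  -> R5 @ bar 0 tick 0 v(0, 2): opens on m3
  -> R4 @ bar 1 tick 0 v(0, 2): C3/B3 M7 untreated
  -> R7 @ bar 1 tick 0 v(2,): F4->B3 leap 6st
  -> R2 @ bar 2 tick 0 v(0, 2): C3/B3 M7 -> A2/A3 P8 similar
  -> R3 @ bar 3 tick 0 v(0, 1): B2 above A2
  -> R4 @ bar 3 tick 0 v(0, 1): B2/A2 M2 untreated
  -> R4 @ bar 3 tick 0 v(0, 2): B2/A3 m7 untreated
  -> R3 @ bar 3 tick 1 v(0, 1): B2 above A2
  -> R3 @ bar 3 tick 2 v(0, 1): B2 above A2
  -> R3 @ bar 3 tick 3 v(0, 1): B2 above A2
  -> R2 @ bar 4 tick 0 v(0, 1): B2/A2 M2 -> C3/C4 P8 similar
  -> R3 @ bar 4 tick 0 v(1, 2): C4 above G3
  -> R7 @ bar 4 tick 0 v(1,): A2->C4 leap 15st
  -> R3 @ bar 4 tick 1 v(1, 2): C4 above G3
  -> R3 @ bar 4 tick 2 v(1, 2): C4 above G3
  -> R3 @ bar 4 tick 3 v(1, 2): C4 above G3
  -> R4 @ bar 5 tick 0 v(0, 2): D3/C4 m7 untreated
  -> R2 @ bar 7 tick 0 v(0, 2): F3/A4 M3 -> C3/C4 P8 similar
  -> R8 @ bar 7 tick 0 v(0, 2): penult P8 not 3rd/6th
  -> R2 @ bar 8 tick 0 v(0, 1): C3/A3 M6 -> D3/D4 P8 similar
  -> R6 @ bar 8 tick 3 v(0, 2): closes on m3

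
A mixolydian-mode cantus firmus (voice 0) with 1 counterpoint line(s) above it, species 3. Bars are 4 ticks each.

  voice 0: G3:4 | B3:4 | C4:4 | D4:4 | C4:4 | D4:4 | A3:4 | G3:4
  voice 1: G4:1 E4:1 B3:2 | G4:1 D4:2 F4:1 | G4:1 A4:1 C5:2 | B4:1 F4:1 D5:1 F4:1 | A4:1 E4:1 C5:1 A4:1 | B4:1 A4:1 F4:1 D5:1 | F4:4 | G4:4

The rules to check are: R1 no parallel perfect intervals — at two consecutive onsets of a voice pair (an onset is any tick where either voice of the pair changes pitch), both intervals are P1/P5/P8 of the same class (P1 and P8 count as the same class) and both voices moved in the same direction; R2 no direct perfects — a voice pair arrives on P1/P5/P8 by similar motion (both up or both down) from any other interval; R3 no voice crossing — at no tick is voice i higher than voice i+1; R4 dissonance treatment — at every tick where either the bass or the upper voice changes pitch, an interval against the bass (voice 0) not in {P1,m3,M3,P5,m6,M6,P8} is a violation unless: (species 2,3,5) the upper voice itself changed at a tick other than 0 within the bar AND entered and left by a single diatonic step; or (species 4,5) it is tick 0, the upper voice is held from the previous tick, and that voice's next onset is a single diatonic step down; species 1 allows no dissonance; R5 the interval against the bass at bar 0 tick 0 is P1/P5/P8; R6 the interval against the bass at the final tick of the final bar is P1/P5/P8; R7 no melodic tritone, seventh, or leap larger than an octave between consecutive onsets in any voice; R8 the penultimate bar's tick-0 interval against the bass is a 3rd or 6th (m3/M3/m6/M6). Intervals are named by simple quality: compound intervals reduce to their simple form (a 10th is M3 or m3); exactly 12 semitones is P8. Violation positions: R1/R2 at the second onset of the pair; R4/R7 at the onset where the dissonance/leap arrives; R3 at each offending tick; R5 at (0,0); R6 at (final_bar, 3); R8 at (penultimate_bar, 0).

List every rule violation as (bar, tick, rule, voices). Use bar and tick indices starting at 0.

(1, 3, R4, (0, 1))
(2, 0, R2, (0, 1))
(3, 1, R7, (1,))

bar 0: v0=G3 v1=G4 downbeat P8
bar 1: v0=B3 v1=G4 downbeat m6
bar 2: v0=C4 v1=G4 downbeat P5
bar 3: v0=D4 v1=B4 downbeat M6
bar 4: v0=C4 v1=A4 downbeat M6
bar 5: v0=D4 v1=B4 downbeat M6
bar 6: v0=A3 v1=F4 downbeat m6
bar 7: v0=G3 v1=G4 downbeat P8
  -> R4 @ bar 1 tick 3 v(0, 1): B3/F4 TT untreated
  -> R2 @ bar 2 tick 0 v(0, 1): B3/F4 TT -> C4/G4 P5 similar
  -> R7 @ bar 3 tick 1 v(1,): B4->F4 leap 6st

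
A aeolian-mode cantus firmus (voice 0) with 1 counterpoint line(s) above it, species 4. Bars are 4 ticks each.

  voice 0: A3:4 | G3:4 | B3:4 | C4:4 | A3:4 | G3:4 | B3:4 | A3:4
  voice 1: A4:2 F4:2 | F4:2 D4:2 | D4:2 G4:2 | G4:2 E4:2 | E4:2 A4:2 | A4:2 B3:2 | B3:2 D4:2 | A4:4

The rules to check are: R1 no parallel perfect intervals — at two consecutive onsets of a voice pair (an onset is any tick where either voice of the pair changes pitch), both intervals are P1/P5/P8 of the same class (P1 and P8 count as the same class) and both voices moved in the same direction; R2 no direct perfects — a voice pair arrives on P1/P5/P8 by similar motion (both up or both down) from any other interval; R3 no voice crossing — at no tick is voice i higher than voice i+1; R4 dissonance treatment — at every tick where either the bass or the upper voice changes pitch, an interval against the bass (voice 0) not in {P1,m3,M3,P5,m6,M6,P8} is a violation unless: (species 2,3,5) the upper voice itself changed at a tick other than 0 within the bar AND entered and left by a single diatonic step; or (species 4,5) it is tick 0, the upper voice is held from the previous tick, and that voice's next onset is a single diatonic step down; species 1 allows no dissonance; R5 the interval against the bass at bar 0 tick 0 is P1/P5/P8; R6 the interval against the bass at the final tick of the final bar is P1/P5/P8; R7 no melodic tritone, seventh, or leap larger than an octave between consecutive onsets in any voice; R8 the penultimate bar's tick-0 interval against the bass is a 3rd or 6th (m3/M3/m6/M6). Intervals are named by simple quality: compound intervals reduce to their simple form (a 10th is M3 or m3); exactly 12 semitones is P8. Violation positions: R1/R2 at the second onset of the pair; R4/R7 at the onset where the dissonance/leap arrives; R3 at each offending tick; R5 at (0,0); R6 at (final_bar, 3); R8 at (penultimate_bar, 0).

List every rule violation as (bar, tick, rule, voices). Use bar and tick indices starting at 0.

(1, 0, R4, (0, 1))
(5, 0, R4, (0, 1))
(5, 2, R7, (1,))
(6, 0, R8, (0, 1))

bar 0: v0=A3 v1=A4 downbeat P8
bar 1: v0=G3 v1=F4 downbeat m7
bar 2: v0=B3 v1=D4 downbeat m3
bar 3: v0=C4 v1=G4 downbeat P5
bar 4: v0=A3 v1=E4 downbeat P5
bar 5: v0=G3 v1=A4 downbeat M2
bar 6: v0=B3 v1=B3 downbeat P1
bar 7: v0=A3 v1=A4 downbeat P8
  -> R4 @ bar 1 tick 0 v(0, 1): G3/F4 m7 untreated
  -> R4 @ bar 5 tick 0 v(0, 1): G3/A4 M2 untreated
  -> R7 @ bar 5 tick 2 v(1,): A4->B3 leap 10st
  -> R8 @ bar 6 tick 0 v(0, 1): penult P1 not 3rd/6th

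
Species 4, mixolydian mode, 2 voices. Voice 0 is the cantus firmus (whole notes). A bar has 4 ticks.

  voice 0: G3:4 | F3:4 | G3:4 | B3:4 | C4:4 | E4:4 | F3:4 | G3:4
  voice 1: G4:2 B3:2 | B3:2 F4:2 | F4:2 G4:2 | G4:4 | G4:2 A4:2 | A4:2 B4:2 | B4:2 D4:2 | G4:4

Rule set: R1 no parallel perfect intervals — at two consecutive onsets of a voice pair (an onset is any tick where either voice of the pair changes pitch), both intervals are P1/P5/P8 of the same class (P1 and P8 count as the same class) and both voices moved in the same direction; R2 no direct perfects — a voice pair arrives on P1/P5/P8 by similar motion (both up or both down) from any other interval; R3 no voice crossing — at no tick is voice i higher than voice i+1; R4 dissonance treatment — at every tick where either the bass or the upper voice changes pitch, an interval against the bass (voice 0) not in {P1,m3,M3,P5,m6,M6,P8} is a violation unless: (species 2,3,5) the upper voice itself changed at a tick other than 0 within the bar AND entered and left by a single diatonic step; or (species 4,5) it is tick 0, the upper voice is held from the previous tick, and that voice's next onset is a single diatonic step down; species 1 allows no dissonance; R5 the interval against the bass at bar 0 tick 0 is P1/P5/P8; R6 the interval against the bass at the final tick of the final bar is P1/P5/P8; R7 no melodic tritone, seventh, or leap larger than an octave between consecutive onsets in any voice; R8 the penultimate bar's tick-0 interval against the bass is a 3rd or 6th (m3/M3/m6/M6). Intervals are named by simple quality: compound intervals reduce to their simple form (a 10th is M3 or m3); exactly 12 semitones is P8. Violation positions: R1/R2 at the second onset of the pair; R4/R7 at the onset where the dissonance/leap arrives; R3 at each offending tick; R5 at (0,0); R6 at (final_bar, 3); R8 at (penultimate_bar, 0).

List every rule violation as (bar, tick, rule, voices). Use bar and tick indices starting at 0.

(1, 0, R4, (0, 1))
(1, 2, R7, (1,))
(2, 0, R4, (0, 1))
(5, 0, R4, (0, 1))
(6, 0, R4, (0, 1))
(6, 0, R7, (0,))
(6, 0, R8, (0, 1))
(7, 0, R2, (0, 1))

bar 0: v0=G3 v1=G4 downbeat P8
bar 1: v0=F3 v1=B3 downbeat TT
bar 2: v0=G3 v1=F4 downbeat m7
bar 3: v0=B3 v1=G4 downbeat m6
bar 4: v0=C4 v1=G4 downbeat P5
bar 5: v0=E4 v1=A4 downbeat P4
bar 6: v0=F3 v1=B4 downbeat TT
bar 7: v0=G3 v1=G4 downbeat P8
  -> R4 @ bar 1 tick 0 v(0, 1): F3/B3 TT untreated
  -> R7 @ bar 1 tick 2 v(1,): B3->F4 leap 6st
  -> R4 @ bar 2 tick 0 v(0, 1): G3/F4 m7 untreated
  -> R4 @ bar 5 tick 0 v(0, 1): E4/A4 P4 untreated
  -> R4 @ bar 6 tick 0 v(0, 1): F3/B4 TT untreated
  -> R7 @ bar 6 tick 0 v(0,): E4->F3 leap 11st
  -> R8 @ bar 6 tick 0 v(0, 1): penult TT not 3rd/6th
  -> R2 @ bar 7 tick 0 v(0, 1): F3/D4 M6 -> G3/G4 P8 similar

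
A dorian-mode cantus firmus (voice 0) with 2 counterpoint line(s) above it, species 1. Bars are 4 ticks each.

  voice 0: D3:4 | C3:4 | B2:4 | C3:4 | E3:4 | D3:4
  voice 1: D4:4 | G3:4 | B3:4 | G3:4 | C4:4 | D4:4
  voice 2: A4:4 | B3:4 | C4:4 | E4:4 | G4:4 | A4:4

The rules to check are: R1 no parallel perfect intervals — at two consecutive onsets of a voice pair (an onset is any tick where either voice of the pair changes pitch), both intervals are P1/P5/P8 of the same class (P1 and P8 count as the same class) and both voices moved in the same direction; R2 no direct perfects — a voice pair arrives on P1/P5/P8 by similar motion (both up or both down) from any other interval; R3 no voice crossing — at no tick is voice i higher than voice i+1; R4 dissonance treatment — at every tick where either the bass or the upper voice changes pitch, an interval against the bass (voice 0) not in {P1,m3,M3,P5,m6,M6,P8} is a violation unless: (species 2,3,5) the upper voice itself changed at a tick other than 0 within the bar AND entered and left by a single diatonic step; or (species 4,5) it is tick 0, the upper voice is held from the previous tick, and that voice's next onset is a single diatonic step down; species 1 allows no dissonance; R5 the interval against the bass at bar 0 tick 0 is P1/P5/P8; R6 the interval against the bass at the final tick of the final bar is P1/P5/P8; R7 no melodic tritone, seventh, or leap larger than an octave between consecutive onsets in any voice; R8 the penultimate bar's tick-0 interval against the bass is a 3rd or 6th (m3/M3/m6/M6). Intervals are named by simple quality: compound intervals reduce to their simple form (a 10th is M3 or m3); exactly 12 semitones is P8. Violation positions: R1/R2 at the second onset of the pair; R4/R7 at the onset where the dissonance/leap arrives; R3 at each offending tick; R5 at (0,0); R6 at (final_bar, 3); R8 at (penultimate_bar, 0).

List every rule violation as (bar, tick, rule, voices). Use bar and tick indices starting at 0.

bar 0: v0=D3 v1=D4 v2=A4 downbeat P5
bar 1: v0=C3 v1=G3 v2=B3 downbeat M7
bar 2: v0=B2 v1=B3 v2=C4 downbeat m2
bar 3: v0=C3 v1=G3 v2=E4 downbeat M3
bar 4: v0=E3 v1=C4 v2=G4 downbeat m3
bar 5: v0=D3 v1=D4 v2=A4 downbeat P5
  -> R2 @ bar 1 tick 0 v(0, 1): D3/D4 P8 -> C3/G3 P5 similar
  -> R4 @ bar 1 tick 0 v(0, 2): C3/B3 M7 untreated
  -> R7 @ bar 1 tick 0 v(2,): A4->B3 leap 10st
  -> R4 @ bar 2 tick 0 v(0, 2): B2/C4 m2 untreated
  -> R2 @ bar 4 tick 0 v(1, 2): G3/E4 M6 -> C4/G4 P5 similar
  -> R1 @ bar 5 tick 0 v(1, 2): C4/G4 P5 -> D4/A4 P5 similar

(1, 0, R2, (0, 1))
(1, 0, R4, (0, 2))
(1, 0, R7, (2,))
(2, 0, R4, (0, 2))
(4, 0, R2, (1, 2))
(5, 0, R1, (1, 2))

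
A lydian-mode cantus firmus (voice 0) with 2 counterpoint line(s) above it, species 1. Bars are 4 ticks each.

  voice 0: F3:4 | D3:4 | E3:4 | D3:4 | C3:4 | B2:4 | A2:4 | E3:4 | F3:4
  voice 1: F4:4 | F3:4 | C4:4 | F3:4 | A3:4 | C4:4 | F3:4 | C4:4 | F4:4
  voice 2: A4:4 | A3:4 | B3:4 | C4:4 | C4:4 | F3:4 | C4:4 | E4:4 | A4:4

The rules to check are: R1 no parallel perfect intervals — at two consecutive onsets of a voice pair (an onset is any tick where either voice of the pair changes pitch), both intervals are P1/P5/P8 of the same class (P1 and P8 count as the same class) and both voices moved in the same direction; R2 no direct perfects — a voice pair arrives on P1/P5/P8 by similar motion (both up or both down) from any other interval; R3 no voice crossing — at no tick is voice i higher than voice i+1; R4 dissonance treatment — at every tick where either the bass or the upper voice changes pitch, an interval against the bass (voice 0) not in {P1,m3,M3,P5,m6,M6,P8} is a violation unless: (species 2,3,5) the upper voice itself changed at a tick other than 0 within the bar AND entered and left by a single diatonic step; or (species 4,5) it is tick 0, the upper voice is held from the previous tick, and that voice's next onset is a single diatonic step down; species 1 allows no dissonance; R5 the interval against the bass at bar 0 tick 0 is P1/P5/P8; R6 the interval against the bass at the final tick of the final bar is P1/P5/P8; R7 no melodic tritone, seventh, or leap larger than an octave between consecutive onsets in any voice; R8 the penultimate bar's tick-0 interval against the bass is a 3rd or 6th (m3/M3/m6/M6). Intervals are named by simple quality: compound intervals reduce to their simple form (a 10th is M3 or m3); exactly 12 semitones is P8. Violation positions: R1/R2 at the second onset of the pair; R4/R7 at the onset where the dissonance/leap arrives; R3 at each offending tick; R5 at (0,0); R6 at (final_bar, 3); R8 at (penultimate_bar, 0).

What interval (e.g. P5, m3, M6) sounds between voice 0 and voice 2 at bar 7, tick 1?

voice 0=E3 voice 2=E4 -> P8

P8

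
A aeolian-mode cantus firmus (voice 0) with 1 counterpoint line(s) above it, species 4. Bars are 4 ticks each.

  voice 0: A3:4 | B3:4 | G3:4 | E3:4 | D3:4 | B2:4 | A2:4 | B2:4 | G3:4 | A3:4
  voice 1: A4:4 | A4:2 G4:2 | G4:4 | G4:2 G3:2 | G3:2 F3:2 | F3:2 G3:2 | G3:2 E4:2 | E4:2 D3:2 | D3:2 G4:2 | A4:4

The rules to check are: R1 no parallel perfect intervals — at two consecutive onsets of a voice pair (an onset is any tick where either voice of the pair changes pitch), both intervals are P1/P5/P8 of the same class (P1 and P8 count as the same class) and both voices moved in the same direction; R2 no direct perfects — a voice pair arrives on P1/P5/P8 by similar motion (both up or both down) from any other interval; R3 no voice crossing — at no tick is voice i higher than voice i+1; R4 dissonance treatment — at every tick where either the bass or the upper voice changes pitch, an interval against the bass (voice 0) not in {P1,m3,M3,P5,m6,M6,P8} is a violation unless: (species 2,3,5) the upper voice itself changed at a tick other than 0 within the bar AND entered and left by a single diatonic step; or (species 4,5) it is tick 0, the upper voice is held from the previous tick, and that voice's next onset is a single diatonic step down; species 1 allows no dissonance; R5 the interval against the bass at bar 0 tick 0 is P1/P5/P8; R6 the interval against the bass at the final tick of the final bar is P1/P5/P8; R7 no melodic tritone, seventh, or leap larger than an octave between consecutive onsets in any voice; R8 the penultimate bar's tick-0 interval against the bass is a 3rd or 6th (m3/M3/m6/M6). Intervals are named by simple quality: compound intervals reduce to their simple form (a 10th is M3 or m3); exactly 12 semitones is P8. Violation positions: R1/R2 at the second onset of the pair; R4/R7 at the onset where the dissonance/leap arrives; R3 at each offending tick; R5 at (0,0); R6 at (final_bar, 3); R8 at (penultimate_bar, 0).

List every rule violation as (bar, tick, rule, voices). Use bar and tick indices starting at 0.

bar 0: v0=A3 v1=A4 downbeat P8
bar 1: v0=B3 v1=A4 downbeat m7
bar 2: v0=G3 v1=G4 downbeat P8
bar 3: v0=E3 v1=G4 downbeat m3
bar 4: v0=D3 v1=G3 downbeat P4
bar 5: v0=B2 v1=F3 downbeat TT
bar 6: v0=A2 v1=G3 downbeat m7
bar 7: v0=B2 v1=E4 downbeat P4
bar 8: v0=G3 v1=D3 downbeat P4
bar 9: v0=A3 v1=A4 downbeat P8
  -> R4 @ bar 5 tick 0 v(0, 1): B2/F3 TT untreated
  -> R4 @ bar 6 tick 0 v(0, 1): A2/G3 m7 untreated
  -> R4 @ bar 7 tick 0 v(0, 1): B2/E4 P4 untreated
  -> R7 @ bar 7 tick 2 v(1,): E4->D3 leap 14st
  -> R3 @ bar 8 tick 0 v(0, 1): G3 above D3
  -> R4 @ bar 8 tick 0 v(0, 1): G3/D3 P4 untreated
  -> R8 @ bar 8 tick 0 v(0, 1): penult P4 not 3rd/6th
  -> R3 @ bar 8 tick 1 v(0, 1): G3 above D3
  -> R7 @ bar 8 tick 2 v(1,): D3->G4 leap 17st
  -> R1 @ bar 9 tick 0 v(0, 1): G3/G4 P8 -> A3/A4 P8 similar

(5, 0, R4, (0, 1))
(6, 0, R4, (0, 1))
(7, 0, R4, (0, 1))
(7, 2, R7, (1,))
(8, 0, R3, (0, 1))
(8, 0, R4, (0, 1))
(8, 0, R8, (0, 1))
(8, 1, R3, (0, 1))
(8, 2, R7, (1,))
(9, 0, R1, (0, 1))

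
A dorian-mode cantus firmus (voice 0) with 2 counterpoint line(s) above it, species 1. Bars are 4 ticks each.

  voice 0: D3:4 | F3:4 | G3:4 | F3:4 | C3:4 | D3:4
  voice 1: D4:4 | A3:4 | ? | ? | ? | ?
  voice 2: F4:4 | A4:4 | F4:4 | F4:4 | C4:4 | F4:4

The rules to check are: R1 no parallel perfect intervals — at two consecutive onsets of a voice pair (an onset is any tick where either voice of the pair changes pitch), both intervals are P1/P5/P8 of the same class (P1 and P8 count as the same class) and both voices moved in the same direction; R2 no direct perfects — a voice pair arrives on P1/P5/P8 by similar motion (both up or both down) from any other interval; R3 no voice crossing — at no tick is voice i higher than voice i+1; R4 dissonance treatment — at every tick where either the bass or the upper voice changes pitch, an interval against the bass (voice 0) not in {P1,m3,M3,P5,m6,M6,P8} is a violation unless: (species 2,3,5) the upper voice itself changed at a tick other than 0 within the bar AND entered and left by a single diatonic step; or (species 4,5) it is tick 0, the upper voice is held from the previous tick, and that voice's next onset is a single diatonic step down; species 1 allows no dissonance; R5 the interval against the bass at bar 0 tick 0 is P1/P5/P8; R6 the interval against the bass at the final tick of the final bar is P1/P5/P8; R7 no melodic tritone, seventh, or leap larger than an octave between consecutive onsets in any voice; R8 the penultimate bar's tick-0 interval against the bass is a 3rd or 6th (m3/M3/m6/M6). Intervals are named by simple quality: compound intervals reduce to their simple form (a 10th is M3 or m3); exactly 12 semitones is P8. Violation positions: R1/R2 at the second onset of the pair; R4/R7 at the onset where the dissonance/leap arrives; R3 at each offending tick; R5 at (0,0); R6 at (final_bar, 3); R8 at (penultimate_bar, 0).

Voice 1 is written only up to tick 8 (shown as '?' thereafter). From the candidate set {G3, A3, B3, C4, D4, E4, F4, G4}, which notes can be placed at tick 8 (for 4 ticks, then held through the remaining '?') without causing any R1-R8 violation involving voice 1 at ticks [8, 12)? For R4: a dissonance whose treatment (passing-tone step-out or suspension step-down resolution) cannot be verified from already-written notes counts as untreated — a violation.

G3: legal
A3: violates R4
B3: legal
C4: violates R4
D4: violates R2
E4: legal
F4: violates R4
G4: violates R2,R3,R7

{B3, E4, G3}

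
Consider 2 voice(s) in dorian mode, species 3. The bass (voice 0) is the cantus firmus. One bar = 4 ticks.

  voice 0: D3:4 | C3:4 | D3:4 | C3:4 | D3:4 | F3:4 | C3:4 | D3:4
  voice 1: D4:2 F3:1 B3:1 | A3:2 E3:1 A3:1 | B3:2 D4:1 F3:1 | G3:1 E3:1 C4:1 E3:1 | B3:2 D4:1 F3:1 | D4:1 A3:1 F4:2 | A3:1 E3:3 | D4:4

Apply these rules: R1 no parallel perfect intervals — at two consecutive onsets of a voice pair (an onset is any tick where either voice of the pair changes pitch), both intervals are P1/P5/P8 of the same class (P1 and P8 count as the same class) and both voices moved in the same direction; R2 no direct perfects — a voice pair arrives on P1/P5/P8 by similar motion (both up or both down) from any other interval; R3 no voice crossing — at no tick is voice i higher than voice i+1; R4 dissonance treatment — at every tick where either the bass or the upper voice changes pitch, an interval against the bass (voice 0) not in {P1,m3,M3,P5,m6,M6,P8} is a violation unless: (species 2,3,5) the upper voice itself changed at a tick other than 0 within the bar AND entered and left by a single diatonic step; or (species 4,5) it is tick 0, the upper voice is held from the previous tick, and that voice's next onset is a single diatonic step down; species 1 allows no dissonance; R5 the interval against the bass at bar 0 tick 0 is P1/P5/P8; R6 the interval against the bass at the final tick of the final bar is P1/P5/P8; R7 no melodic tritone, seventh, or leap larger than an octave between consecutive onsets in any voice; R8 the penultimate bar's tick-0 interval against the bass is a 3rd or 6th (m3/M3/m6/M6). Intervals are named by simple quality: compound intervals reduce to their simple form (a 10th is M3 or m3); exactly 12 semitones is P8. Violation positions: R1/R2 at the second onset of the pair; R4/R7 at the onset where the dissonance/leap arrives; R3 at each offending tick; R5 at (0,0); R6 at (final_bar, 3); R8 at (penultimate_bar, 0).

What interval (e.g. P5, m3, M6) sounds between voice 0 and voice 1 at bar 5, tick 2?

voice 0=F3 voice 1=F4 -> P8

P8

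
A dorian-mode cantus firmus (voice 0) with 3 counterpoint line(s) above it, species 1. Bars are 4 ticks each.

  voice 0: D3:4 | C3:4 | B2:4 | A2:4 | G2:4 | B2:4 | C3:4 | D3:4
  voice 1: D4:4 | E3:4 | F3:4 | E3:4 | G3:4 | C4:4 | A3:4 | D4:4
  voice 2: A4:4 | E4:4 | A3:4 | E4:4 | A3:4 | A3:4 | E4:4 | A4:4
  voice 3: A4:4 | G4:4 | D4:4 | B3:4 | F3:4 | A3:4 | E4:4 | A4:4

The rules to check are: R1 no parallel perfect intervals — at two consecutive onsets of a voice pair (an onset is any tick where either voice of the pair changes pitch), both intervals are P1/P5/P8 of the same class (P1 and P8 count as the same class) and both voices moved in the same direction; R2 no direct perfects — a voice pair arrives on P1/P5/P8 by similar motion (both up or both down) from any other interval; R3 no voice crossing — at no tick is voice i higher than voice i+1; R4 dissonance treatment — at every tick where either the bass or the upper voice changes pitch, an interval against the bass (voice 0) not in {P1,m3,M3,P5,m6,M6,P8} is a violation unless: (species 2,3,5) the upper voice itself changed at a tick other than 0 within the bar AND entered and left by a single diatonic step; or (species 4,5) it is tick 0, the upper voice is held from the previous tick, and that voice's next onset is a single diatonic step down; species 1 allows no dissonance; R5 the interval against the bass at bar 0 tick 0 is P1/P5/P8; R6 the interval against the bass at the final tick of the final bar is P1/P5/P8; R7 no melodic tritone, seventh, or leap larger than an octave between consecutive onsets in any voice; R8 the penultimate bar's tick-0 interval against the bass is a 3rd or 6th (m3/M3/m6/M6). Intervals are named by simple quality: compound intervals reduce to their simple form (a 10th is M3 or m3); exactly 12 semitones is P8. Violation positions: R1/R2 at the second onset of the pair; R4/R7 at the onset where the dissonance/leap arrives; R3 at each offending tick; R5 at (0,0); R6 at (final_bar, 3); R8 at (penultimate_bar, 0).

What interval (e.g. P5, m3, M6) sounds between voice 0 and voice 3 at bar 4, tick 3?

voice 0=G2 voice 3=F3 -> m7

m7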